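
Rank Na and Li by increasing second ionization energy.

Na, Li

After 1 electron has been removed, what remains? Na⁺ is the bare [Ne] core; Li⁺ is the bare [He] core.
All of these are removing an electron from a noble-gas core or deeper; the smaller core (lower principal quantum number) is held far more tightly, and within a period the higher nuclear charge binds the same core more tightly.
Tabulated IE_2 (kJ/mol): Na 4562, Li 7298.
Putting it together, IE_2: Na < Li.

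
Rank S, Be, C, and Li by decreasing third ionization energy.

Be, Li, C, S

Consider each +2 ion: S²⁺ still has 4 valence electrons; Be²⁺ is the bare [He] core; C²⁺ still has 2 valence electrons; Li²⁺ is already 1 electron into the core.
Breaking into a closed-shell core is much more expensive than removing a leftover valence electron — Li and Be have the largest IE_3 here.
Valence configurations: S²⁺ [Ne]3s²3p², C²⁺ [He]2s².
Tabulated IE_3 (kJ/mol): S 3357, Be 14849, C 4620, Li 11815.
Overall IE_3 order: S < C < Li < Be.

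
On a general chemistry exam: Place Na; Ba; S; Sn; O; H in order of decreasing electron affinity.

S, O, Sn, H, Na, Ba

H is in period 1, group 1; O is in period 2, group 16; Na is in period 3, group 1; S is in period 3, group 16; Sn is in period 5, group 14; Ba is in period 6, group 2.
Adding an electron releases more energy for atoms nearer the top right (short of the noble gases).
Here both period and group differ, so the two effects have to be weighed against each other.
Na > Ba: period and group pull opposite ways; the down-group shift dominates (53 vs 14 kJ/mol).
H > Na: H sits above Na in group 1, so the down-group effect alone puts H higher.
Sn > H: period and group pull opposite ways; the across-period shift dominates (107 vs 73 kJ/mol).
O > Sn: both effects reinforce here, so O is clearly the higher of the two.
S > O: this pair runs against the simple trend — see the exception note.
Note the exception: S has a higher electron affinity than O, contrary to the simple trend — the compact 2p subshell of O repels the added electron more than S's larger 3p does.
Approximate values (kJ/mol): H 73, O 141, Na 53, S 200, Sn 107, Ba 14.
So from highest to lowest: S > O > Sn > H > Na > Ba.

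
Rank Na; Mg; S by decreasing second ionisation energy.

The second ionization energy removes an electron from the +1 ion. For each element: Na⁺ is the bare [Ne] core; Mg⁺ still has 1 valence electron; S⁺ still has 5 valence electrons.
Breaking into a closed-shell core is much more expensive than removing a leftover valence electron — Na has the largest IE_2 here.
Valence configurations: Mg⁺ [Ne]3s¹, S⁺ [Ne]3s²3p³.
Approximate IE_2 values (kJ/mol): Na 4562, Mg 1451, S 2252.
Overall IE_2 order: Mg < S < Na.

Na > S > Mg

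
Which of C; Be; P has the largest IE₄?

Be

Consider each +3 ion: C³⁺ still has 1 valence electron; Be³⁺ is already 1 electron into the core; P³⁺ still has 2 valence electrons.
Core electrons are held far more tightly than valence electrons, so Be tops the IE_4 order.
Valence configurations: C³⁺ [He]2s¹, P³⁺ [Ne]3s².
The numbers (kJ/mol): C 6223, Be 21007, P 4964.
Hence IE_4: P < C < Be.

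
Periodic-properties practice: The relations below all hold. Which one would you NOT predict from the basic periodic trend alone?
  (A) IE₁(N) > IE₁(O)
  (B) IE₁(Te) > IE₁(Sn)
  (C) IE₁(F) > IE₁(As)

(A)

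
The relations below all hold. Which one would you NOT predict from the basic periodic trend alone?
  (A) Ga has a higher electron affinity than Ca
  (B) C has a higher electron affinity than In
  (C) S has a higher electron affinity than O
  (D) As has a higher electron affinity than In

(C)

The general trend: electron affinity increases across a period and decreases down a group.
(A) Ga (period 4, group 13) vs Ca (period 4, group 2): the stated order agrees with the simple trend.
(B) C (period 2, group 14) vs In (period 5, group 13): the stated order agrees with the simple trend.
(C) S (period 3, group 16) vs O (period 2, group 16): the stated order contradicts the simple trend.
(D) As (period 4, group 15) vs In (period 5, group 13): the stated order agrees with the simple trend.
The exception is (C): the compact 2p subshell of O repels the added electron more than S's larger 3p does.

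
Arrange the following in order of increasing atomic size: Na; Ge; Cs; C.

C is in period 2, group 14; Na is in period 3, group 1; Ge is in period 4, group 14; Cs is in period 6, group 1.
Moving right in a period, electrons are added to the same shell under a stronger nuclear pull, so atoms get smaller; moving down, a new shell is opened and atoms get larger.
Here both period and group differ, so the two effects have to be weighed against each other.
Ge > C: Ge sits below C in group 14, so the down-group effect alone puts Ge larger.
Na > Ge: period and group pull opposite ways; the across-period shift dominates (155 vs 121 pm).
Cs > Na: they share group 1; the group trend gives Cs the larger value.
For reference (pm): C 75, Na 155, Ge 121, Cs 232.
So from smallest to largest: C < Ge < Na < Cs.

C < Ge < Na < Cs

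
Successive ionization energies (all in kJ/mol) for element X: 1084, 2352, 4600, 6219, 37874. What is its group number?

Look for the largest jump between consecutive ionization energies: IE5/IE4 ≈ 6.1, far larger than any earlier ratio.
That jump marks the point where a core electron is being removed. So the atom has 4 valence electrons.
A main-group element with 4 valence electrons is in group 14.

Group 14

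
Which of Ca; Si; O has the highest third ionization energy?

IE_3 is the cost of taking one more electron from the +2 cation: Ca²⁺ is the bare [Ar] core; Si²⁺ still has 2 valence electrons; O²⁺ still has 4 valence electrons.
Usually core removal costs more than valence removal, but here the competition is close: a tightly held n=2 valence electron can cost more to remove than an n=3 core electron, so the actual values have to decide it.
Valence configurations: Si²⁺ [Ne]3s², O²⁺ [He]2s²2p².
Tabulated IE_3 (kJ/mol): Ca 4912, Si 3232, O 5300.
Hence IE_3: Si < Ca < O.

O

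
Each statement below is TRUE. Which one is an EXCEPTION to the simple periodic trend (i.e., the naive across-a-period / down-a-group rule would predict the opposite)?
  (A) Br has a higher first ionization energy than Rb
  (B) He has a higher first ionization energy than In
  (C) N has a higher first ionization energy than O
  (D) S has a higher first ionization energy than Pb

The general trend: first ionization energy increases across a period and decreases down a group.
(A) Br (period 4, group 17) vs Rb (period 5, group 1): the stated order agrees with the simple trend.
(B) He (period 1, group 18) vs In (period 5, group 13): the stated order agrees with the simple trend.
(C) N (period 2, group 15) vs O (period 2, group 16): the stated order contradicts the simple trend.
(D) S (period 3, group 16) vs Pb (period 6, group 14): the stated order agrees with the simple trend.
The exception is (C): pairing an electron in O's 2p⁴ costs repulsion energy, so O ionizes more easily than half-filled N (2p³).

(C)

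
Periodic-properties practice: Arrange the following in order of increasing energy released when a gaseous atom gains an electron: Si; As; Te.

As < Si < Te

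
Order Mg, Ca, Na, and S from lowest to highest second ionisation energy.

The second ionization energy removes an electron from the +1 ion. For each element: Mg⁺ still has 1 valence electron; Ca⁺ still has 1 valence electron; Na⁺ is the bare [Ne] core; S⁺ still has 5 valence electrons.
Breaking into a closed-shell core is much more expensive than removing a leftover valence electron — Na has the largest IE_2 here.
Valence configurations: Mg⁺ [Ne]3s¹, Ca⁺ [Ar]4s¹, S⁺ [Ne]3s²3p³.
Tabulated IE_2 (kJ/mol): Mg 1451, Ca 1145, Na 4562, S 2252.
Overall IE_2 order: Ca < Mg < S < Na.

Ca < Mg < S < Na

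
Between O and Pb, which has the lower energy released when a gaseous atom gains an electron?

Pb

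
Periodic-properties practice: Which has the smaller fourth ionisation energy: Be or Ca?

Ca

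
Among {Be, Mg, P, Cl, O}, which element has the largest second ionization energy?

Consider each +1 ion: Be⁺ still has 1 valence electron; Mg⁺ still has 1 valence electron; P⁺ still has 4 valence electrons; Cl⁺ still has 6 valence electrons; O⁺ still has 5 valence electrons.
All are still removing valence electrons, so compare the +1 ions as you would atoms: IE_2 generally rises across a period (higher Z_eff) and falls down a group (larger shell), subject to the usual subshell exceptions.
Valence configurations: Be⁺ [He]2s¹, Mg⁺ [Ne]3s¹, P⁺ [Ne]3s²3p², Cl⁺ [Ne]3s²3p⁴, O⁺ [He]2s²2p³.
Tabulated IE_2 (kJ/mol): Be 1757, Mg 1451, P 1907, Cl 2298, O 3388.
Hence IE_2: Mg < Be < P < Cl < O.

O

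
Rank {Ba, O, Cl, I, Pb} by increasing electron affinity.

Ba < Pb < O < I < Cl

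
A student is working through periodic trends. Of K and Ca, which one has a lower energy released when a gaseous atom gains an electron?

Ca

K is in period 4, group 1; Ca is in period 4, group 2.
Electron affinity generally becomes more exothermic across a period toward the halogens and less exothermic down a group.
All lie in period 4; the across-period trend (electron affinity increases left to right) applies, with the exception below.
Note the exception: K has a higher electron affinity than Ca, contrary to the simple trend — adding an electron to Ca (ns²) has to open a new, higher-energy np subshell, which is unfavourable.
Approximate values (kJ/mol): K 48, Ca 2.
So Ca has the lower energy released when a gaseous atom gains an electron (Ca < K).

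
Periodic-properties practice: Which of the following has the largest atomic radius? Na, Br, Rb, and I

Rb

Na is in period 3, group 1; Br is in period 4, group 17; Rb is in period 5, group 1; I is in period 5, group 17.
Across a period the added protons contract the valence shell; down a group each new principal shell makes the atom larger.
Neither a single period nor a single group — weigh both effects.
I > Br: they share group 17; the group trend gives I the larger value.
Na > I: the two effects oppose for this pair; the across-period effect wins (155 vs 133 pm).
Rb > Na: Rb sits below Na in group 1, so the down-group effect alone puts Rb larger.
For reference (pm): Na 155, Br 114, Rb 210, I 133.
The largest atomic radius among these belongs to Rb.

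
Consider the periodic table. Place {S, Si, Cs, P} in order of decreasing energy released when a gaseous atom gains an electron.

S > Si > P > Cs

Si is in period 3, group 14; P is in period 3, group 15; S is in period 3, group 16; Cs is in period 6, group 1.
Adding an electron releases more energy for atoms nearer the top right (short of the noble gases).
These span different periods and groups, so the two trends combine.
P > Cs: both effects reinforce here, so P is clearly the higher of the two.
Si > P: this pair runs against the simple trend — see the exception note.
S > Si: S lies to the right of Si in period 3, so the across-period effect alone puts S higher.
Note the exception: Si has a higher electron affinity than P, contrary to the simple trend — adding an electron to P's half-filled 3p³ is unfavourable, so Si (3p²) has the more exothermic EA.
For reference (kJ/mol): Si 134, P 72, S 200, Cs 46.
So from highest to lowest: S > Si > P > Cs.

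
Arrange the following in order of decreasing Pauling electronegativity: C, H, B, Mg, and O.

H is in period 1, group 1; B is in period 2, group 13; C is in period 2, group 14; O is in period 2, group 16; Mg is in period 3, group 2.
Atoms toward the upper right of the periodic table pull bonding electrons most strongly.
Here both period and group differ, so the two effects have to be weighed against each other.
B > Mg: both effects reinforce here, so B is clearly the higher of the two.
H > B: the two effects oppose for this pair; the down-group effect wins (2.20 vs 2.04).
C > H: the two effects oppose for this pair; the across-period effect wins (2.55 vs 2.20).
O > C: O lies to the right of C in period 2, so the across-period effect alone puts O higher.
For reference (Pauling): H 2.20, B 2.04, C 2.55, O 3.44, Mg 1.31.
So from highest to lowest: O > C > H > B > Mg.

O > C > H > B > Mg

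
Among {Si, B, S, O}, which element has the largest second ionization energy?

IE_2 is the cost of taking one more electron from the +1 cation: Si⁺ still has 3 valence electrons; B⁺ still has 2 valence electrons; S⁺ still has 5 valence electrons; O⁺ still has 5 valence electrons.
All are still removing valence electrons, so compare the +1 ions as you would atoms: IE_2 generally rises across a period (higher Z_eff) and falls down a group (larger shell), subject to the usual subshell exceptions.
Valence configurations: Si⁺ [Ne]3s²3p¹, B⁺ [He]2s², S⁺ [Ne]3s²3p³, O⁺ [He]2s²2p³.
The numbers (kJ/mol): Si 1577, B 2427, S 2252, O 3388.
Putting it together, IE_2: Si < S < B < O.

O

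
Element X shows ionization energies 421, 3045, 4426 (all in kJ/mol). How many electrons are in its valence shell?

Look for the largest jump between consecutive ionization energies: IE2/IE1 ≈ 7.2, far larger than any earlier ratio.
That jump marks the point where a core electron is being removed. So the atom has 1 valence electron.

1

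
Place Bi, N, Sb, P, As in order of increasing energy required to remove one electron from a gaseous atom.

Bi, Sb, As, P, N

N is in period 2, group 15; P is in period 3, group 15; As is in period 4, group 15; Sb is in period 5, group 15; Bi is in period 6, group 15.
Removing the outermost electron gets harder across a period and easier down a group.
All are in group 15, so first ionization energy increases up the group.
So from lowest to highest: Bi < Sb < As < P < N.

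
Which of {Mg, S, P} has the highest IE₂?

After 1 electron has been removed, what remains? Mg⁺ still has 1 valence electron; S⁺ still has 5 valence electrons; P⁺ still has 4 valence electrons.
All are still removing valence electrons, so compare the +1 ions as you would atoms: IE_2 generally rises across a period (higher Z_eff) and falls down a group (larger shell), subject to the usual subshell exceptions.
Valence configurations: Mg⁺ [Ne]3s¹, S⁺ [Ne]3s²3p³, P⁺ [Ne]3s²3p².
Approximate IE_2 values (kJ/mol): Mg 1451, S 2252, P 1907.
Overall IE_2 order: Mg < P < S.

S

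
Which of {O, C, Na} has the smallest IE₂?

C

Consider each +1 ion: O⁺ still has 5 valence electrons; C⁺ still has 3 valence electrons; Na⁺ is the bare [Ne] core.
Core electrons are held far more tightly than valence electrons, so Na tops the IE_2 order.
Valence configurations: O⁺ [He]2s²2p³, C⁺ [He]2s²2p¹.
Tabulated IE_2 (kJ/mol): O 3388, C 2353, Na 4562.
So the second ionization energies run C < O < Na.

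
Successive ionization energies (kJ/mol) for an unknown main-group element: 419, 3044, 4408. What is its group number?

Group 1

Look for the largest jump between consecutive ionization energies: IE2/IE1 ≈ 7.3, far larger than any earlier ratio.
That jump marks the point where a core electron is being removed. So the atom has 1 valence electron.
A main-group element with 1 valence electron is in group 1.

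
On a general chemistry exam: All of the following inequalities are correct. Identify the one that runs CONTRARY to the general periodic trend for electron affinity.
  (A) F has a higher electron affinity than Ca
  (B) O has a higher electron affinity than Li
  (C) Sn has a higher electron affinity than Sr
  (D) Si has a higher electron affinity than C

The general trend: electron affinity increases across a period and decreases down a group.
(A) F (period 2, group 17) vs Ca (period 4, group 2): the stated order agrees with the simple trend.
(B) O (period 2, group 16) vs Li (period 2, group 1): the stated order agrees with the simple trend.
(C) Sn (period 5, group 14) vs Sr (period 5, group 2): the stated order agrees with the simple trend.
(D) Si (period 3, group 14) vs C (period 2, group 14): the stated order contradicts the simple trend.
The exception is (D): Si's larger, more diffuse 3p orbitals accept an added electron slightly more readily than C's compact 2p.

(D)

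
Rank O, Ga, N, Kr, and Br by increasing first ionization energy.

Across a period the outer electron is held more tightly (higher IE₁); down a group it sits in a higher shell, more shielded, and comes off more easily.
Neither a single period nor a single group — weigh both effects.
Br > Ga: both are in period 4; the period trend gives Br the larger value.
O > Br: the two effects oppose for this pair; the down-group effect wins (1314 vs 1140 kJ/mol).
Kr > O: the two effects oppose for this pair; the across-period effect wins (1351 vs 1314 kJ/mol).
N > Kr: the two effects oppose for this pair; the down-group effect wins (1402 vs 1351 kJ/mol).
Note the exception: N has a higher first ionization energy than O, contrary to the simple trend — pairing an electron in O's 2p⁴ costs repulsion energy, so O ionizes more easily than half-filled N (2p³).
Approximate values (kJ/mol): N 1402, O 1314, Ga 579, Br 1140, Kr 1351.
So from lowest to highest: Ga < Br < O < Kr < N.

Ga < Br < O < Kr < N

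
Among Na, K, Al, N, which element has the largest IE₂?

Na

The second ionization energy removes an electron from the +1 ion. For each element: Na⁺ is the bare [Ne] core; K⁺ is the bare [Ar] core; Al⁺ still has 2 valence electrons; N⁺ still has 4 valence electrons.
Pulling an electron out of a noble-gas core costs far more than removing a remaining valence electron, so K and Na sit at the high end of IE_2.
Valence configurations: Al⁺ [Ne]3s², N⁺ [He]2s²2p².
Approximate IE_2 values (kJ/mol): Na 4562, K 3052, Al 1817, N 2856.
Hence IE_2: Al < N < K < Na.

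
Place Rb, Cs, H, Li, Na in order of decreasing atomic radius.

Moving right in a period, electrons are added to the same shell under a stronger nuclear pull, so atoms get smaller; moving down, a new shell is opened and atoms get larger.
All are in group 1, so atomic radius increases down the group.
So from largest to smallest: Cs > Rb > Na > Li > H.

Cs > Rb > Na > Li > H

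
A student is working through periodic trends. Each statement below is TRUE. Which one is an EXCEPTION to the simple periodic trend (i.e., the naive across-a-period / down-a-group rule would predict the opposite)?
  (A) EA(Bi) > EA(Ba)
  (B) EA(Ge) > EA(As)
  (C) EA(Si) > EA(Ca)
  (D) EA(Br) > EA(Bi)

(B)

The general trend: electron affinity increases across a period and decreases down a group.
(A) Bi (period 6, group 15) vs Ba (period 6, group 2): the stated order agrees with the simple trend.
(B) Ge (period 4, group 14) vs As (period 4, group 15): the stated order contradicts the simple trend.
(C) Si (period 3, group 14) vs Ca (period 4, group 2): the stated order agrees with the simple trend.
(D) Br (period 4, group 17) vs Bi (period 6, group 15): the stated order agrees with the simple trend.
The exception is (B): adding an electron to As's half-filled 4p³ is unfavourable, so Ge (4p²) has the more exothermic EA.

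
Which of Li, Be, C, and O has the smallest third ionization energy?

C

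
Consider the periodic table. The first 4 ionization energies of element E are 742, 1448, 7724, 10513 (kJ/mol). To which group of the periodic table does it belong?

Look for the largest jump between consecutive ionization energies: IE3/IE2 ≈ 5.3, far larger than any earlier ratio.
That jump marks the point where a core electron is being removed. So the atom has 2 valence electrons.
A main-group element with 2 valence electrons is in group 2.

Group 2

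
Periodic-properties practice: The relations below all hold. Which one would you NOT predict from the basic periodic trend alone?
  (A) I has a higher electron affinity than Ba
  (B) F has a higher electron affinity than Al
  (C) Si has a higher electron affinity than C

(C)

The general trend: electron affinity increases across a period and decreases down a group.
(A) I (period 5, group 17) vs Ba (period 6, group 2): the stated order agrees with the simple trend.
(B) F (period 2, group 17) vs Al (period 3, group 13): the stated order agrees with the simple trend.
(C) Si (period 3, group 14) vs C (period 2, group 14): the stated order contradicts the simple trend.
The exception is (C): Si's larger, more diffuse 3p orbitals accept an added electron slightly more readily than C's compact 2p.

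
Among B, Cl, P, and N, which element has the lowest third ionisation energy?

P

The third ionization energy removes an electron from the +2 ion. For each element: B²⁺ still has 1 valence electron; Cl²⁺ still has 5 valence electrons; P²⁺ still has 3 valence electrons; N²⁺ still has 3 valence electrons.
All are still removing valence electrons, so compare the +2 ions as you would atoms: IE_3 generally rises across a period (higher Z_eff) and falls down a group (larger shell), subject to the usual subshell exceptions.
Valence configurations: B²⁺ [He]2s¹, Cl²⁺ [Ne]3s²3p³, P²⁺ [Ne]3s²3p¹, N²⁺ [He]2s²2p¹.
Approximate IE_3 values (kJ/mol): B 3660, Cl 3822, P 2914, N 4578.
So the third ionization energies run P < B < Cl < N.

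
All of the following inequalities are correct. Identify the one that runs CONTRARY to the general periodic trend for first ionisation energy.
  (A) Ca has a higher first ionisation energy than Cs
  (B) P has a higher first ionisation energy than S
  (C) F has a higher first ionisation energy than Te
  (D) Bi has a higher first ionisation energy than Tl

The general trend: first ionisation energy increases across a period and decreases down a group.
(A) Ca (period 4, group 2) vs Cs (period 6, group 1): the stated order agrees with the simple trend.
(B) P (period 3, group 15) vs S (period 3, group 16): the stated order contradicts the simple trend.
(C) F (period 2, group 17) vs Te (period 5, group 16): the stated order agrees with the simple trend.
(D) Bi (period 6, group 15) vs Tl (period 6, group 13): the stated order agrees with the simple trend.
The exception is (B): S (3p⁴) ionizes more easily than half-filled P (3p³) because the paired 3p electron in S is pushed out by e⁻–e⁻ repulsion.

(B)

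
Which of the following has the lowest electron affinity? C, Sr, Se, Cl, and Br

EA tends to increase across a period and decrease down a group, though the pattern is less regular than for IE or radius.
Here both period and group differ, so the two effects have to be weighed against each other.
C > Sr: relative to Sr, both the across-period and down-group shifts push C's electron affinity up.
Se > C: the two effects oppose for this pair; the across-period effect wins (195 vs 122 kJ/mol).
Br > Se: Br lies to the right of Se in period 4, so the across-period effect alone puts Br higher.
Cl > Br: they share group 17; the group trend gives Cl the larger value.
For reference (kJ/mol): C 122, Cl 349, Se 195, Br 325, Sr 5.
The lowest electron affinity among these belongs to Sr.

Sr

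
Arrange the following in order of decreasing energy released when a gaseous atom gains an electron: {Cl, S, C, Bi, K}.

C is in period 2, group 14; S is in period 3, group 16; Cl is in period 3, group 17; K is in period 4, group 1; Bi is in period 6, group 15.
Adding an electron releases more energy for atoms nearer the top right (short of the noble gases).
These span different periods and groups, so the two trends combine.
Bi > K: period and group pull opposite ways; the across-period shift dominates (91 vs 48 kJ/mol).
C > Bi: period and group pull opposite ways; the down-group shift dominates (122 vs 91 kJ/mol).
S > C: the two effects oppose for this pair; the across-period effect wins (200 vs 122 kJ/mol).
Cl > S: Cl lies to the right of S in period 3, so the across-period effect alone puts Cl higher.
Tabulated electron affinity (kJ/mol): C 122, S 200, Cl 349, K 48, Bi 91.
So from highest to lowest: Cl > S > C > Bi > K.

Cl, S, C, Bi, K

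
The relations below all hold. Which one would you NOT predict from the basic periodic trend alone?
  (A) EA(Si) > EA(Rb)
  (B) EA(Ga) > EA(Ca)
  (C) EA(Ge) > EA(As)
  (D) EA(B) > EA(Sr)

The general trend: electron affinity increases across a period and decreases down a group.
(A) Si (period 3, group 14) vs Rb (period 5, group 1): the stated order agrees with the simple trend.
(B) Ga (period 4, group 13) vs Ca (period 4, group 2): the stated order agrees with the simple trend.
(C) Ge (period 4, group 14) vs As (period 4, group 15): the stated order contradicts the simple trend.
(D) B (period 2, group 13) vs Sr (period 5, group 2): the stated order agrees with the simple trend.
The exception is (C): adding an electron to As's half-filled 4p³ is unfavourable, so Ge (4p²) has the more exothermic EA.

(C)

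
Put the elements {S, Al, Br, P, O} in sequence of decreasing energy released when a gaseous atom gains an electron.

Br > S > O > P > Al

O is in period 2, group 16; Al is in period 3, group 13; P is in period 3, group 15; S is in period 3, group 16; Br is in period 4, group 17.
Adding an electron releases more energy for atoms nearer the top right (short of the noble gases).
Here both period and group differ, so the two effects have to be weighed against each other.
P > Al: P lies to the right of Al in period 3, so the across-period effect alone puts P higher.
O > P: both effects reinforce here, so O is clearly the higher of the two.
S > O: this pair runs against the simple trend — see the exception note.
Br > S: period and group pull opposite ways; the across-period shift dominates (325 vs 200 kJ/mol).
Note the exception: S has a higher electron affinity than O, contrary to the simple trend — the compact 2p subshell of O repels the added electron more than S's larger 3p does.
Tabulated electron affinity (kJ/mol): O 141, Al 42, P 72, S 200, Br 325.
So from highest to lowest: Br > S > O > P > Al.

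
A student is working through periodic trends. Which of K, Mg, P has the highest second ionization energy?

K

Consider each +1 ion: K⁺ is the bare [Ar] core; Mg⁺ still has 1 valence electron; P⁺ still has 4 valence electrons.
Pulling an electron out of a noble-gas core costs far more than removing a remaining valence electron, so K sits at the high end of IE_2.
Valence configurations: Mg⁺ [Ne]3s¹, P⁺ [Ne]3s²3p².
The numbers (kJ/mol): K 3052, Mg 1451, P 1907.
Overall IE_2 order: Mg < P < K.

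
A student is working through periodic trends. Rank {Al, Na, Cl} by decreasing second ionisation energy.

Consider each +1 ion: Al⁺ still has 2 valence electrons; Na⁺ is the bare [Ne] core; Cl⁺ still has 6 valence electrons.
Pulling an electron out of a noble-gas core costs far more than removing a remaining valence electron, so Na sits at the high end of IE_2.
Valence configurations: Al⁺ [Ne]3s², Cl⁺ [Ne]3s²3p⁴.
Approximate IE_2 values (kJ/mol): Al 1817, Na 4562, Cl 2298.
Overall IE_2 order: Al < Cl < Na.

Na > Cl > Al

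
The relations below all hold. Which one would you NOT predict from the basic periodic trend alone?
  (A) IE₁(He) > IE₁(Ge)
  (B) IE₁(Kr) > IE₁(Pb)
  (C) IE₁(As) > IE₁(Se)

(C)

The general trend: first ionisation energy increases across a period and decreases down a group.
(A) He (period 1, group 18) vs Ge (period 4, group 14): the stated order agrees with the simple trend.
(B) Kr (period 4, group 18) vs Pb (period 6, group 14): the stated order agrees with the simple trend.
(C) As (period 4, group 15) vs Se (period 4, group 16): the stated order contradicts the simple trend.
The exception is (C): Se (4p⁴) ionizes more easily than half-filled As (4p³).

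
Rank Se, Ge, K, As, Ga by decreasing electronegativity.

K is in period 4, group 1; Ga is in period 4, group 13; Ge is in period 4, group 14; As is in period 4, group 15; Se is in period 4, group 16.
Atoms toward the upper right of the periodic table pull bonding electrons most strongly.
All lie in period 4, so electronegativity increases left to right.
So from highest to lowest: Se > As > Ge > Ga > K.

Se > As > Ge > Ga > K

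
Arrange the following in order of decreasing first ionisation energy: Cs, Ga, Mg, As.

As, Mg, Ga, Cs

Mg is in period 3, group 2; Ga is in period 4, group 13; As is in period 4, group 15; Cs is in period 6, group 1.
Across a period the outer electron is held more tightly (higher IE₁); down a group it sits in a higher shell, more shielded, and comes off more easily.
Neither a single period nor a single group — weigh both effects.
Ga > Cs: relative to Cs, both the across-period and down-group shifts push Ga's first ionization energy up.
Mg > Ga: period and group pull opposite ways; the down-group shift dominates (738 vs 579 kJ/mol).
As > Mg: the two effects oppose for this pair; the across-period effect wins (947 vs 738 kJ/mol).
Approximate values (kJ/mol): Mg 738, Ga 579, As 947, Cs 376.
So from highest to lowest: As > Mg > Ga > Cs.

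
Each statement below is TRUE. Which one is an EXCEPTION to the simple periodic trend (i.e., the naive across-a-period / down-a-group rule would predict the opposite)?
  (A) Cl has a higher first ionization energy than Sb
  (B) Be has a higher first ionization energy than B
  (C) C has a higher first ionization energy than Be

(B)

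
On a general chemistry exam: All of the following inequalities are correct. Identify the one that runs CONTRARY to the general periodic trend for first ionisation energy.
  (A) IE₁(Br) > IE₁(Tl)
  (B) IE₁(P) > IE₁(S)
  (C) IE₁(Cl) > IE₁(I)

(B)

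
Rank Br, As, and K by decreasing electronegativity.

Br, As, K

Electronegativity increases across a period and decreases down a group, tracking effective nuclear charge and atomic size.
All lie in period 4, so electronegativity increases left to right.
So from highest to lowest: Br > As > K.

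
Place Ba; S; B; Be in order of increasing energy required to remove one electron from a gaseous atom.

Ba < B < Be < S

Be is in period 2, group 2; B is in period 2, group 13; S is in period 3, group 16; Ba is in period 6, group 2.
First ionization energy rises across a period (greater Z_eff holds electrons more tightly) and falls down a group (valence electrons are farther from the nucleus).
Here both period and group differ, so the two effects have to be weighed against each other.
B > Ba: relative to Ba, both the across-period and down-group shifts push B's first ionization energy up.
Be > B: this pair runs against the simple trend — see the exception note.
S > Be: the two effects oppose for this pair; the across-period effect wins (1000 vs 900 kJ/mol).
Note the exception: Be has a higher first ionization energy than B, contrary to the simple trend — removing B's lone 2p electron is easier than breaking Be's filled 2s².
For reference (kJ/mol): Be 900, B 801, S 1000, Ba 503.
So from lowest to highest: Ba < B < Be < S.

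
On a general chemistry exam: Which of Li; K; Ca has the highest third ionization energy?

Li

After 2 electrons have been removed, what remains? Li²⁺ is already 1 electron into the core; K²⁺ is already 1 electron into the core; Ca²⁺ is the bare [Ar] core.
All of these are removing an electron from a noble-gas core or deeper; the smaller core (lower principal quantum number) is held far more tightly, and within a period the higher nuclear charge binds the same core more tightly.
Approximate IE_3 values (kJ/mol): Li 11815, K 4420, Ca 4912.
Hence IE_3: K < Ca < Li.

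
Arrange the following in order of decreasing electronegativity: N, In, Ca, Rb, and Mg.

N > In > Mg > Ca > Rb

N is in period 2, group 15; Mg is in period 3, group 2; Ca is in period 4, group 2; Rb is in period 5, group 1; In is in period 5, group 13.
Electronegativity increases across a period and decreases down a group, tracking effective nuclear charge and atomic size.
Neither a single period nor a single group — weigh both effects.
Ca > Rb: relative to Rb, both the across-period and down-group shifts push Ca's electronegativity up.
Mg > Ca: they share group 2; the group trend gives Mg the larger value.
In > Mg: the two effects oppose for this pair; the across-period effect wins (1.78 vs 1.31).
N > In: relative to In, both the across-period and down-group shifts push N's electronegativity up.
Approximate values (Pauling): N 3.04, Mg 1.31, Ca 1.00, Rb 0.82, In 1.78.
So from highest to lowest: N > In > Mg > Ca > Rb.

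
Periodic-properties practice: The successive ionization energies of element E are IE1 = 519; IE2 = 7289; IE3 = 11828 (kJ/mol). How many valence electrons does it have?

Look for the largest jump between consecutive ionization energies: IE2/IE1 ≈ 14.0, far larger than any earlier ratio.
That jump marks the point where a core electron is being removed. So the atom has 1 valence electron.

1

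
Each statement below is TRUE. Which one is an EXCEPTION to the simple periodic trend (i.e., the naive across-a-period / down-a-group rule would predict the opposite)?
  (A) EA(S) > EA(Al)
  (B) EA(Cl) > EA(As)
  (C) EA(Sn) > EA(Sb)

The general trend: electron affinity increases across a period and decreases down a group.
(A) S (period 3, group 16) vs Al (period 3, group 13): the stated order agrees with the simple trend.
(B) Cl (period 3, group 17) vs As (period 4, group 15): the stated order agrees with the simple trend.
(C) Sn (period 5, group 14) vs Sb (period 5, group 15): the stated order contradicts the simple trend.
The exception is (C): adding an electron to Sb's half-filled 5p³ is unfavourable, so Sn has the more exothermic EA.

(C)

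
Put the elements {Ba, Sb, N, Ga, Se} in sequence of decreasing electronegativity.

N > Se > Sb > Ga > Ba

Electronegativity increases across a period and decreases down a group, tracking effective nuclear charge and atomic size.
These span different periods and groups, so the two trends combine.
Ga > Ba: relative to Ba, both the across-period and down-group shifts push Ga's electronegativity up.
Sb > Ga: the two effects oppose for this pair; the across-period effect wins (2.05 vs 1.81).
Se > Sb: relative to Sb, both the across-period and down-group shifts push Se's electronegativity up.
N > Se: period and group pull opposite ways; the down-group shift dominates (3.04 vs 2.55).
Approximate values (Pauling): N 3.04, Ga 1.81, Se 2.55, Sb 2.05, Ba 0.89.
So from highest to lowest: N > Se > Sb > Ga > Ba.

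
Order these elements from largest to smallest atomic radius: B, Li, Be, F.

Across a period the added protons contract the valence shell; down a group each new principal shell makes the atom larger.
All lie in period 2, so atomic radius increases right to left.
So from largest to smallest: Li > Be > B > F.

Li, Be, B, F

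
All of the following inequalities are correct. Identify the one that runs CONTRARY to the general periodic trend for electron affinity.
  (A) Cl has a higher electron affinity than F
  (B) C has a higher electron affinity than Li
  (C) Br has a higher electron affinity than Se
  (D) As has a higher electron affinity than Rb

The general trend: electron affinity increases across a period and decreases down a group.
(A) Cl (period 3, group 17) vs F (period 2, group 17): the stated order contradicts the simple trend.
(B) C (period 2, group 14) vs Li (period 2, group 1): the stated order agrees with the simple trend.
(C) Br (period 4, group 17) vs Se (period 4, group 16): the stated order agrees with the simple trend.
(D) As (period 4, group 15) vs Rb (period 5, group 1): the stated order agrees with the simple trend.
The exception is (A): F's small 2p subshell makes the incoming electron feel strong e⁻–e⁻ repulsion, so Cl actually releases more energy on gaining an electron.

(A)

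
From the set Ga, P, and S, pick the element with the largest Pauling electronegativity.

S

Atoms toward the upper right of the periodic table pull bonding electrons most strongly.
Neither a single period nor a single group — weigh both effects.
P > Ga: both effects reinforce here, so P is clearly the higher of the two.
S > P: both are in period 3; the period trend gives S the larger value.
Tabulated electronegativity (Pauling): P 2.19, S 2.58, Ga 1.81.
The largest Pauling electronegativity among these belongs to S.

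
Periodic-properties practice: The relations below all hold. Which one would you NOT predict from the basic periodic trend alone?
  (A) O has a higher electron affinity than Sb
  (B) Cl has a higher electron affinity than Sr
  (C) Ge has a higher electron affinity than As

The general trend: electron affinity increases across a period and decreases down a group.
(A) O (period 2, group 16) vs Sb (period 5, group 15): the stated order agrees with the simple trend.
(B) Cl (period 3, group 17) vs Sr (period 5, group 2): the stated order agrees with the simple trend.
(C) Ge (period 4, group 14) vs As (period 4, group 15): the stated order contradicts the simple trend.
The exception is (C): adding an electron to As's half-filled 4p³ is unfavourable, so Ge (4p²) has the more exothermic EA.

(C)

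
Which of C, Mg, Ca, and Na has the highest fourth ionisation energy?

Mg

After 3 electrons have been removed, what remains? C³⁺ still has 1 valence electron; Mg³⁺ is already 1 electron into the core; Ca³⁺ is already 1 electron into the core; Na³⁺ is already 2 electrons into the core.
Breaking into a closed-shell core is much more expensive than removing a leftover valence electron — Ca, Na and Mg have the largest IE_4 here.
Tabulated IE_4 (kJ/mol): C 6223, Mg 10543, Ca 6491, Na 9543.
Overall IE_4 order: C < Ca < Na < Mg.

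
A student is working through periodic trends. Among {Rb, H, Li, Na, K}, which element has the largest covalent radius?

Rb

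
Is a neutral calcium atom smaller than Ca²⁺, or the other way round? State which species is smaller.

Forming Ca²⁺ removes 2 electrons from Ca. Fewer electrons for the same nuclear charge means less shielding and a higher Z_eff on the remaining electrons, and for main-group metals the entire outer shell is lost.
A cation is smaller than its parent atom: Ca²⁺ < Ca.

Ca²⁺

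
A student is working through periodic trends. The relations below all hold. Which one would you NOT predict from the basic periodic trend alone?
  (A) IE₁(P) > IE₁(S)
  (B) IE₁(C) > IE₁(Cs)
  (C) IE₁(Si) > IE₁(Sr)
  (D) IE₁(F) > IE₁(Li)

(A)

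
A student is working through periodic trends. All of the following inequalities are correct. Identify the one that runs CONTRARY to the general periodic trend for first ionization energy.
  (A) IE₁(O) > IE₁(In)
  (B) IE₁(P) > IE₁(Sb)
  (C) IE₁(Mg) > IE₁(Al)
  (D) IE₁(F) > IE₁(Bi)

(C)

The general trend: first ionization energy increases across a period and decreases down a group.
(A) O (period 2, group 16) vs In (period 5, group 13): the stated order agrees with the simple trend.
(B) P (period 3, group 15) vs Sb (period 5, group 15): the stated order agrees with the simple trend.
(C) Mg (period 3, group 2) vs Al (period 3, group 13): the stated order contradicts the simple trend.
(D) F (period 2, group 17) vs Bi (period 6, group 15): the stated order agrees with the simple trend.
The exception is (C): Al's single 3p electron is easier to remove than one from Mg's filled 3s².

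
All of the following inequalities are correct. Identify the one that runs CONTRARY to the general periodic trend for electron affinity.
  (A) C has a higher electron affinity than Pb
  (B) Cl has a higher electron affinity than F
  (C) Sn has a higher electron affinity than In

(B)

The general trend: electron affinity increases across a period and decreases down a group.
(A) C (period 2, group 14) vs Pb (period 6, group 14): the stated order agrees with the simple trend.
(B) Cl (period 3, group 17) vs F (period 2, group 17): the stated order contradicts the simple trend.
(C) Sn (period 5, group 14) vs In (period 5, group 13): the stated order agrees with the simple trend.
The exception is (B): F's small 2p subshell makes the incoming electron feel strong e⁻–e⁻ repulsion, so Cl actually releases more energy on gaining an electron.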